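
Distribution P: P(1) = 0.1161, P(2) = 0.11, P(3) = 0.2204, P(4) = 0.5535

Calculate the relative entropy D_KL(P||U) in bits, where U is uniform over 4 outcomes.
0.3358 bits

U(i) = 1/4 for all i

D_KL(P||U) = Σ P(x) log₂(P(x) / (1/4))
           = Σ P(x) log₂(P(x)) + log₂(4)
           = log₂(4) - H(P)

H(P) = -Σ P(x) log₂(P(x)):
  -P(1)·log₂(P(1)) = -(0.1161)·log₂(0.1161) = 0.36067
  -P(2)·log₂(P(2)) = -(0.11)·log₂(0.11) = 0.35029
  -P(3)·log₂(P(3)) = -(0.2204)·log₂(0.2204) = 0.48087
  -P(4)·log₂(P(4)) = -(0.5535)·log₂(0.5535) = 0.47233
H(P) = 0.36067 + 0.35029 + 0.48087 + 0.47233 = 1.66416 bits

log₂(4) = 2.00000 bits

D_KL(P||U) = 2.00000 - 1.66416 = 0.33584 ≈ 0.3358 bits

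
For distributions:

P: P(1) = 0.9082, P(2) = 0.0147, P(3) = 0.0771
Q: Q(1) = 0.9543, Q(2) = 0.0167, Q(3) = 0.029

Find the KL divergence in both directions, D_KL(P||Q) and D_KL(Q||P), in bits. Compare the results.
D_KL(P||Q) = 0.0412 bits, D_KL(Q||P) = 0.0303 bits. D_KL(P||Q) is larger than D_KL(Q||P) by 0.0109 bits; the two directions differ.

D_KL(P||Q) = Σ P(x) log₂(P(x)/Q(x))

Computing term by term:
  P(1)·log₂(P(1)/Q(1)) = 0.9082·log₂(0.9082/0.9543) = -0.06488
  P(2)·log₂(P(2)/Q(2)) = 0.0147·log₂(0.0147/0.0167) = -0.00271
  P(3)·log₂(P(3)/Q(3)) = 0.0771·log₂(0.0771/0.029) = 0.10876

D_KL(P||Q) = -0.06488 - 0.00271 + 0.10876 = 0.04117 ≈ 0.0412 bits

D_KL(Q||P) = Σ Q(x) log₂(Q(x)/P(x))

Computing term by term:
  Q(1)·log₂(Q(1)/P(1)) = 0.9543·log₂(0.9543/0.9082) = 0.06817
  Q(2)·log₂(Q(2)/P(2)) = 0.0167·log₂(0.0167/0.0147) = 0.00307
  Q(3)·log₂(Q(3)/P(3)) = 0.029·log₂(0.029/0.0771) = -0.04091

D_KL(Q||P) = 0.06817 + 0.00307 - 0.04091 = 0.03033 ≈ 0.0303 bits

These are NOT equal (difference: 0.0109 bits). KL divergence is asymmetric: D_KL(P||Q) ≠ D_KL(Q||P) in general.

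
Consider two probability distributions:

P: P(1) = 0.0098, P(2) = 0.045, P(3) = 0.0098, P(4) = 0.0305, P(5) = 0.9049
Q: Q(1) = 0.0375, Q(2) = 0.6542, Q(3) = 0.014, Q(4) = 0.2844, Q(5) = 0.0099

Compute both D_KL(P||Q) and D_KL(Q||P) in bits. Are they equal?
D_KL(P||Q) = 5.5987 bits, D_KL(Q||P) = 3.4577 bits. No, they are not equal.

D_KL(P||Q) = Σ P(x) log₂(P(x)/Q(x))

Computing term by term:
  P(1)·log₂(P(1)/Q(1)) = 0.0098·log₂(0.0098/0.0375) = -0.01897
  P(2)·log₂(P(2)/Q(2)) = 0.045·log₂(0.045/0.6542) = -0.17378
  P(3)·log₂(P(3)/Q(3)) = 0.0098·log₂(0.0098/0.014) = -0.00504
  P(4)·log₂(P(4)/Q(4)) = 0.0305·log₂(0.0305/0.2844) = -0.09824
  P(5)·log₂(P(5)/Q(5)) = 0.9049·log₂(0.9049/0.0099) = 5.89469

D_KL(P||Q) = -0.01897 - 0.17378 - 0.00504 - 0.09824 + 5.89469 = 5.59866 ≈ 5.5987 bits

D_KL(Q||P) = Σ Q(x) log₂(Q(x)/P(x))

Computing term by term:
  Q(1)·log₂(Q(1)/P(1)) = 0.0375·log₂(0.0375/0.0098) = 0.07260
  Q(2)·log₂(Q(2)/P(2)) = 0.6542·log₂(0.6542/0.045) = 2.52635
  Q(3)·log₂(Q(3)/P(3)) = 0.014·log₂(0.014/0.0098) = 0.00720
  Q(4)·log₂(Q(4)/P(4)) = 0.2844·log₂(0.2844/0.0305) = 0.91606
  Q(5)·log₂(Q(5)/P(5)) = 0.0099·log₂(0.0099/0.9049) = -0.06449

D_KL(Q||P) = 0.07260 + 2.52635 + 0.00720 + 0.91606 - 0.06449 = 3.45772 ≈ 3.4577 bits

These are NOT equal (difference: 2.1410 bits). KL divergence is asymmetric: D_KL(P||Q) ≠ D_KL(Q||P) in general.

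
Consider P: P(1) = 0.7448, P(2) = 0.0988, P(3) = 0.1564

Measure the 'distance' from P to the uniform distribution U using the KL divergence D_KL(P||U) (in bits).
0.5198 bits

U(i) = 1/3 for all i

D_KL(P||U) = Σ P(x) log₂(P(x) / (1/3))
           = Σ P(x) log₂(P(x)) + log₂(3)
           = log₂(3) - H(P)

H(P) = -Σ P(x) log₂(P(x)):
  -P(1)·log₂(P(1)) = -(0.7448)·log₂(0.7448) = 0.31660
  -P(2)·log₂(P(2)) = -(0.0988)·log₂(0.0988) = 0.32993
  -P(3)·log₂(P(3)) = -(0.1564)·log₂(0.1564) = 0.41863
H(P) = 0.31660 + 0.32993 + 0.41863 = 1.06516 bits

log₂(3) = 1.58496 bits

D_KL(P||U) = 1.58496 - 1.06516 = 0.51980 ≈ 0.5198 bits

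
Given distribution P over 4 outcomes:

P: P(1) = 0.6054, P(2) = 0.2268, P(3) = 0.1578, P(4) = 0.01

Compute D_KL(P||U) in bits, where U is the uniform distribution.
0.5894 bits

U(i) = 1/4 for all i

D_KL(P||U) = Σ P(x) log₂(P(x) / (1/4))
           = Σ P(x) log₂(P(x)) + log₂(4)
           = log₂(4) - H(P)

H(P) = -Σ P(x) log₂(P(x)):
  -P(1)·log₂(P(1)) = -(0.6054)·log₂(0.6054) = 0.43833
  -P(2)·log₂(P(2)) = -(0.2268)·log₂(0.2268) = 0.48547
  -P(3)·log₂(P(3)) = -(0.1578)·log₂(0.1578) = 0.42035
  -P(4)·log₂(P(4)) = -(0.01)·log₂(0.01) = 0.06644
H(P) = 0.43833 + 0.48547 + 0.42035 + 0.06644 = 1.41059 bits

log₂(4) = 2.00000 bits

D_KL(P||U) = 2.00000 - 1.41059 = 0.58941 ≈ 0.5894 bits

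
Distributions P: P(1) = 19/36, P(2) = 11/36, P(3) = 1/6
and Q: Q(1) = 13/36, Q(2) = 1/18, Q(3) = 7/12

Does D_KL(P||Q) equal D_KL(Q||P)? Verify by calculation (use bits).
D_KL(P||Q) = 0.7392 bits, D_KL(Q||P) = 0.7200 bits. No — D_KL(P||Q) ≠ D_KL(Q||P) for this pair.

D_KL(P||Q) = Σ P(x) log₂(P(x)/Q(x))

Computing term by term:
  P(1)·log₂(P(1)/Q(1)) = (19/36)·log₂((19/36)/(13/36)) = 0.28895
  P(2)·log₂(P(2)/Q(2)) = (11/36)·log₂((11/36)/(1/18)) = 0.75149
  P(3)·log₂(P(3)/Q(3)) = (1/6)·log₂((1/6)/(7/12)) = -0.30123

D_KL(P||Q) = 0.28895 + 0.75149 - 0.30123 = 0.73921 ≈ 0.7392 bits

D_KL(Q||P) = Σ Q(x) log₂(Q(x)/P(x))

Computing term by term:
  Q(1)·log₂(Q(1)/P(1)) = (13/36)·log₂((13/36)/(19/36)) = -0.19770
  Q(2)·log₂(Q(2)/P(2)) = (1/18)·log₂((1/18)/(11/36)) = -0.13664
  Q(3)·log₂(Q(3)/P(3)) = (7/12)·log₂((7/12)/(1/6)) = 1.05429

D_KL(Q||P) = -0.19770 - 0.13664 + 1.05429 = 0.71995 ≈ 0.7200 bits

These are NOT equal (difference: 0.0192 bits). KL divergence is asymmetric: D_KL(P||Q) ≠ D_KL(Q||P) in general.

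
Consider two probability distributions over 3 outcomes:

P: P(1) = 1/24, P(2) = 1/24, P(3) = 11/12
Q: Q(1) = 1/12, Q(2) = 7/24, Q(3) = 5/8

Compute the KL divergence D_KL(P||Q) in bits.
0.3479 bits

D_KL(P||Q) = Σ P(x) log₂(P(x)/Q(x))

Computing term by term:
  P(1)·log₂(P(1)/Q(1)) = (1/24)·log₂((1/24)/(1/12)) = -0.04167
  P(2)·log₂(P(2)/Q(2)) = (1/24)·log₂((1/24)/(7/24)) = -0.11697
  P(3)·log₂(P(3)/Q(3)) = (11/12)·log₂((11/12)/(5/8)) = 0.50650

D_KL(P||Q) = -0.04167 - 0.11697 + 0.50650 = 0.34786 ≈ 0.3479 bits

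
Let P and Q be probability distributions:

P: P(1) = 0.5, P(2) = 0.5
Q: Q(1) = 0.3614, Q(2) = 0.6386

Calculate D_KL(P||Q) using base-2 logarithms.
0.0577 bits

D_KL(P||Q) = Σ P(x) log₂(P(x)/Q(x))

Computing term by term:
  P(1)·log₂(P(1)/Q(1)) = 0.5·log₂(0.5/0.3614) = 0.23417
  P(2)·log₂(P(2)/Q(2)) = 0.5·log₂(0.5/0.6386) = -0.17649

D_KL(P||Q) = 0.23417 - 0.17649 = 0.05768 ≈ 0.0577 bits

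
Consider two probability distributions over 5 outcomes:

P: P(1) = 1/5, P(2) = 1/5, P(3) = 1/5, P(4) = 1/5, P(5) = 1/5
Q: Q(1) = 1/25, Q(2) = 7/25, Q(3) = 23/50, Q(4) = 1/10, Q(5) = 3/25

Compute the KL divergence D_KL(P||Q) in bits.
0.4744 bits

D_KL(P||Q) = Σ P(x) log₂(P(x)/Q(x))

Computing term by term:
  P(1)·log₂(P(1)/Q(1)) = (1/5)·log₂((1/5)/(1/25)) = 0.46439
  P(2)·log₂(P(2)/Q(2)) = (1/5)·log₂((1/5)/(7/25)) = -0.09709
  P(3)·log₂(P(3)/Q(3)) = (1/5)·log₂((1/5)/(23/50)) = -0.24033
  P(4)·log₂(P(4)/Q(4)) = (1/5)·log₂((1/5)/(1/10)) = 0.20000
  P(5)·log₂(P(5)/Q(5)) = (1/5)·log₂((1/5)/(3/25)) = 0.14739

D_KL(P||Q) = 0.46439 - 0.09709 - 0.24033 + 0.20000 + 0.14739 = 0.47436 ≈ 0.4744 bits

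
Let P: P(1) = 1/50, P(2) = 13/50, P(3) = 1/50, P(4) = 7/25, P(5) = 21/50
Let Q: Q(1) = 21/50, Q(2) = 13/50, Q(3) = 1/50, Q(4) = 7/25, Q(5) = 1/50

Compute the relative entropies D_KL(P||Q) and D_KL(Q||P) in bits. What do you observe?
D_KL(P||Q) = 1.7569 bits, D_KL(Q||P) = 1.7569 bits. The two directions give the same value here, because Q is a self-inverse relabeling of P; in general KL divergence is asymmetric.

D_KL(P||Q) = Σ P(x) log₂(P(x)/Q(x))

Computing term by term:
  P(1)·log₂(P(1)/Q(1)) = (1/50)·log₂((1/50)/(21/50)) = -0.08785
  P(2)·log₂(P(2)/Q(2)) = (13/50)·log₂((13/50)/(13/50)) = 0.00000
  P(3)·log₂(P(3)/Q(3)) = (1/50)·log₂((1/50)/(1/50)) = 0.00000
  P(4)·log₂(P(4)/Q(4)) = (7/25)·log₂((7/25)/(7/25)) = 0.00000
  P(5)·log₂(P(5)/Q(5)) = (21/50)·log₂((21/50)/(1/50)) = 1.84477

D_KL(P||Q) = -0.08785 + 0.00000 + 0.00000 + 0.00000 + 1.84477 = 1.75692 ≈ 1.7569 bits

D_KL(Q||P) = Σ Q(x) log₂(Q(x)/P(x))

Computing term by term:
  Q(1)·log₂(Q(1)/P(1)) = (21/50)·log₂((21/50)/(1/50)) = 1.84477
  Q(2)·log₂(Q(2)/P(2)) = (13/50)·log₂((13/50)/(13/50)) = 0.00000
  Q(3)·log₂(Q(3)/P(3)) = (1/50)·log₂((1/50)/(1/50)) = 0.00000
  Q(4)·log₂(Q(4)/P(4)) = (7/25)·log₂((7/25)/(7/25)) = 0.00000
  Q(5)·log₂(Q(5)/P(5)) = (1/50)·log₂((1/50)/(21/50)) = -0.08785

D_KL(Q||P) = 1.84477 + 0.00000 + 0.00000 + 0.00000 - 0.08785 = 1.75692 ≈ 1.7569 bits

These ARE equal here. Q is P with outcomes relabeled (Q(1) = P(5), Q(5) = P(1)) by a relabeling that is its own inverse, so the two sums contain exactly the same terms in a different order. This is a special case — KL divergence is not symmetric in general: D_KL(P||Q) ≠ D_KL(Q||P) for most P, Q.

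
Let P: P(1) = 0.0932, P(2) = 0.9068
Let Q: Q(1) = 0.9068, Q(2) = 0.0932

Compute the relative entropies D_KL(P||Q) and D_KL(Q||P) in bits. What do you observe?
D_KL(P||Q) = 2.6705 bits, D_KL(Q||P) = 2.6705 bits. The two directions give the same value here, because Q is a self-inverse relabeling of P; in general KL divergence is asymmetric.

D_KL(P||Q) = Σ P(x) log₂(P(x)/Q(x))

Computing term by term:
  P(1)·log₂(P(1)/Q(1)) = 0.0932·log₂(0.0932/0.9068) = -0.30592
  P(2)·log₂(P(2)/Q(2)) = 0.9068·log₂(0.9068/0.0932) = 2.97646

D_KL(P||Q) = -0.30592 + 2.97646 = 2.67054 ≈ 2.6705 bits

D_KL(Q||P) = Σ Q(x) log₂(Q(x)/P(x))

Computing term by term:
  Q(1)·log₂(Q(1)/P(1)) = 0.9068·log₂(0.9068/0.0932) = 2.97646
  Q(2)·log₂(Q(2)/P(2)) = 0.0932·log₂(0.0932/0.9068) = -0.30592

D_KL(Q||P) = 2.97646 - 0.30592 = 2.67054 ≈ 2.6705 bits

These ARE equal here. Q is P with outcomes relabeled (Q(1) = P(2), Q(2) = P(1)) by a relabeling that is its own inverse, so the two sums contain exactly the same terms in a different order. This is a special case — KL divergence is not symmetric in general: D_KL(P||Q) ≠ D_KL(Q||P) for most P, Q.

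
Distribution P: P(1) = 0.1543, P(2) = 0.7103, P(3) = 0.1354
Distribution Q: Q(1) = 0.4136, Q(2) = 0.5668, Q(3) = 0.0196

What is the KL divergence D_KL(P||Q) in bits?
0.3893 bits

D_KL(P||Q) = Σ P(x) log₂(P(x)/Q(x))

Computing term by term:
  P(1)·log₂(P(1)/Q(1)) = 0.1543·log₂(0.1543/0.4136) = -0.21949
  P(2)·log₂(P(2)/Q(2)) = 0.7103·log₂(0.7103/0.5668) = 0.23127
  P(3)·log₂(P(3)/Q(3)) = 0.1354·log₂(0.1354/0.0196) = 0.37754

D_KL(P||Q) = -0.21949 + 0.23127 + 0.37754 = 0.38932 ≈ 0.3893 bits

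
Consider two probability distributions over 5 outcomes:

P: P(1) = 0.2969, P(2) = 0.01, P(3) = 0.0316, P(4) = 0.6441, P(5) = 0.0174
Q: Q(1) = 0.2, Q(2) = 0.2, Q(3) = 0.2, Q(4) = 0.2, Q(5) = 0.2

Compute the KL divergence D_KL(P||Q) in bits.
1.0674 bits

D_KL(P||Q) = Σ P(x) log₂(P(x)/Q(x))

Computing term by term:
  P(1)·log₂(P(1)/Q(1)) = 0.2969·log₂(0.2969/0.2) = 0.16923
  P(2)·log₂(P(2)/Q(2)) = 0.01·log₂(0.01/0.2) = -0.04322
  P(3)·log₂(P(3)/Q(3)) = 0.0316·log₂(0.0316/0.2) = -0.08412
  P(4)·log₂(P(4)/Q(4)) = 0.6441·log₂(0.6441/0.2) = 1.08678
  P(5)·log₂(P(5)/Q(5)) = 0.0174·log₂(0.0174/0.2) = -0.06130

D_KL(P||Q) = 0.16923 - 0.04322 - 0.08412 + 1.08678 - 0.06130 = 1.06737 ≈ 1.0674 bits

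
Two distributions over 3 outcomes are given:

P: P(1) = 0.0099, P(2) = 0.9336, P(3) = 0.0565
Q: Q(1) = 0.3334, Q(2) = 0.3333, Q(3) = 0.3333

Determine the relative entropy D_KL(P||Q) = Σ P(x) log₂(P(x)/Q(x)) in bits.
1.1924 bits

D_KL(P||Q) = Σ P(x) log₂(P(x)/Q(x))

Computing term by term:
  P(1)·log₂(P(1)/Q(1)) = 0.0099·log₂(0.0099/0.3334) = -0.05023
  P(2)·log₂(P(2)/Q(2)) = 0.9336·log₂(0.9336/0.3333) = 1.38731
  P(3)·log₂(P(3)/Q(3)) = 0.0565·log₂(0.0565/0.3333) = -0.14467

D_KL(P||Q) = -0.05023 + 1.38731 - 0.14467 = 1.19241 ≈ 1.1924 bits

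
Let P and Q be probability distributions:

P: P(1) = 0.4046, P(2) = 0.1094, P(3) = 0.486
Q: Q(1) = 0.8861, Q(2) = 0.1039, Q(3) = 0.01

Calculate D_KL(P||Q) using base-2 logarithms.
2.2736 bits

D_KL(P||Q) = Σ P(x) log₂(P(x)/Q(x))

Computing term by term:
  P(1)·log₂(P(1)/Q(1)) = 0.4046·log₂(0.4046/0.8861) = -0.45759
  P(2)·log₂(P(2)/Q(2)) = 0.1094·log₂(0.1094/0.1039) = 0.00814
  P(3)·log₂(P(3)/Q(3)) = 0.486·log₂(0.486/0.01) = 2.72300

D_KL(P||Q) = -0.45759 + 0.00814 + 2.72300 = 2.27355 ≈ 2.2736 bits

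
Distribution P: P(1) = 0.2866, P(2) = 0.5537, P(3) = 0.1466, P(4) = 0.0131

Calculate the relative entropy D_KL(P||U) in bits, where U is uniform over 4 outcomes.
0.5231 bits

U(i) = 1/4 for all i

D_KL(P||U) = Σ P(x) log₂(P(x) / (1/4))
           = Σ P(x) log₂(P(x)) + log₂(4)
           = log₂(4) - H(P)

H(P) = -Σ P(x) log₂(P(x)):
  -P(1)·log₂(P(1)) = -(0.2866)·log₂(0.2866) = 0.51671
  -P(2)·log₂(P(2)) = -(0.5537)·log₂(0.5537) = 0.47221
  -P(3)·log₂(P(3)) = -(0.1466)·log₂(0.1466) = 0.40609
  -P(4)·log₂(P(4)) = -(0.0131)·log₂(0.0131) = 0.08193
H(P) = 0.51671 + 0.47221 + 0.40609 + 0.08193 = 1.47694 bits

log₂(4) = 2.00000 bits

D_KL(P||U) = 2.00000 - 1.47694 = 0.52306 ≈ 0.5231 bits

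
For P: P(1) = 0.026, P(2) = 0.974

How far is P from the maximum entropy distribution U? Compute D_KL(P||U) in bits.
0.8261 bits

U(i) = 1/2 for all i

D_KL(P||U) = Σ P(x) log₂(P(x) / (1/2))
           = Σ P(x) log₂(P(x)) + log₂(2)
           = log₂(2) - H(P)

H(P) = -Σ P(x) log₂(P(x)):
  -P(1)·log₂(P(1)) = -(0.026)·log₂(0.026) = 0.13690
  -P(2)·log₂(P(2)) = -(0.974)·log₂(0.974) = 0.03702
H(P) = 0.13690 + 0.03702 = 0.17392 bits

log₂(2) = 1.00000 bits

D_KL(P||U) = 1.00000 - 0.17392 = 0.82608 ≈ 0.8261 bits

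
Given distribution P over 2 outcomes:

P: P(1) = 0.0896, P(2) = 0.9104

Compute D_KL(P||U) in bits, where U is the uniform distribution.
0.5649 bits

U(i) = 1/2 for all i

D_KL(P||U) = Σ P(x) log₂(P(x) / (1/2))
           = Σ P(x) log₂(P(x)) + log₂(2)
           = log₂(2) - H(P)

H(P) = -Σ P(x) log₂(P(x)):
  -P(1)·log₂(P(1)) = -(0.0896)·log₂(0.0896) = 0.31184
  -P(2)·log₂(P(2)) = -(0.9104)·log₂(0.9104) = 0.12329
H(P) = 0.31184 + 0.12329 = 0.43513 bits

log₂(2) = 1.00000 bits

D_KL(P||U) = 1.00000 - 0.43513 = 0.56487 ≈ 0.5649 bits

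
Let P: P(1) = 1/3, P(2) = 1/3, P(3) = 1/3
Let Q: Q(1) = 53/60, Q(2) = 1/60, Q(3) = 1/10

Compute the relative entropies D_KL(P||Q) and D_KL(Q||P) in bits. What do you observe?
D_KL(P||Q) = 1.5510 bits, D_KL(Q||P) = 0.9962 bits. The two directions give different values (D_KL(P||Q) exceeds D_KL(Q||P) by 0.5548 bits): KL divergence is asymmetric.

D_KL(P||Q) = Σ P(x) log₂(P(x)/Q(x))

Computing term by term:
  P(1)·log₂(P(1)/Q(1)) = (1/3)·log₂((1/3)/(53/60)) = -0.46866
  P(2)·log₂(P(2)/Q(2)) = (1/3)·log₂((1/3)/(1/60)) = 1.44064
  P(3)·log₂(P(3)/Q(3)) = (1/3)·log₂((1/3)/(1/10)) = 0.57899

D_KL(P||Q) = -0.46866 + 1.44064 + 0.57899 = 1.55097 ≈ 1.5510 bits

D_KL(Q||P) = Σ Q(x) log₂(Q(x)/P(x))

Computing term by term:
  Q(1)·log₂(Q(1)/P(1)) = (53/60)·log₂((53/60)/(1/3)) = 1.24196
  Q(2)·log₂(Q(2)/P(2)) = (1/60)·log₂((1/60)/(1/3)) = -0.07203
  Q(3)·log₂(Q(3)/P(3)) = (1/10)·log₂((1/10)/(1/3)) = -0.17370

D_KL(Q||P) = 1.24196 - 0.07203 - 0.17370 = 0.99623 ≈ 0.9962 bits

These are NOT equal (difference: 0.5548 bits). KL divergence is asymmetric: D_KL(P||Q) ≠ D_KL(Q||P) in general.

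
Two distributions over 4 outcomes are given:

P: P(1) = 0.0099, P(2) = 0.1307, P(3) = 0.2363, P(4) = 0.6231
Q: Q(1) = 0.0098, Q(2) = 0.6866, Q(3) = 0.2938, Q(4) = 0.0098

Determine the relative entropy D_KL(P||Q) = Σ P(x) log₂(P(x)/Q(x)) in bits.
3.3458 bits

D_KL(P||Q) = Σ P(x) log₂(P(x)/Q(x))

Computing term by term:
  P(1)·log₂(P(1)/Q(1)) = 0.0099·log₂(0.0099/0.0098) = 0.00015
  P(2)·log₂(P(2)/Q(2)) = 0.1307·log₂(0.1307/0.6866) = -0.31279
  P(3)·log₂(P(3)/Q(3)) = 0.2363·log₂(0.2363/0.2938) = -0.07425
  P(4)·log₂(P(4)/Q(4)) = 0.6231·log₂(0.6231/0.0098) = 3.73270

D_KL(P||Q) = 0.00015 - 0.31279 - 0.07425 + 3.73270 = 3.34581 ≈ 3.3458 bits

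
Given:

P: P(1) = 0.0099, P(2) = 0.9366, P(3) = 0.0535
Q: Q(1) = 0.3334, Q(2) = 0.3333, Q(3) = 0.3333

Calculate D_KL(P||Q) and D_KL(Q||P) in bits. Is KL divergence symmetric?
D_KL(P||Q) = 1.2047 bits, D_KL(Q||P) = 2.0744 bits. No, KL divergence is not symmetric.

D_KL(P||Q) = Σ P(x) log₂(P(x)/Q(x))

Computing term by term:
  P(1)·log₂(P(1)/Q(1)) = 0.0099·log₂(0.0099/0.3334) = -0.05023
  P(2)·log₂(P(2)/Q(2)) = 0.9366·log₂(0.9366/0.3333) = 1.39611
  P(3)·log₂(P(3)/Q(3)) = 0.0535·log₂(0.0535/0.3333) = -0.14120

D_KL(P||Q) = -0.05023 + 1.39611 - 0.14120 = 1.20468 ≈ 1.2047 bits

D_KL(Q||P) = Σ Q(x) log₂(Q(x)/P(x))

Computing term by term:
  Q(1)·log₂(Q(1)/P(1)) = 0.3334·log₂(0.3334/0.0099) = 1.69157
  Q(2)·log₂(Q(2)/P(2)) = 0.3333·log₂(0.3333/0.9366) = -0.49682
  Q(3)·log₂(Q(3)/P(3)) = 0.3333·log₂(0.3333/0.0535) = 0.87965

D_KL(Q||P) = 1.69157 - 0.49682 + 0.87965 = 2.07440 ≈ 2.0744 bits

These are NOT equal (difference: 0.8697 bits). KL divergence is asymmetric: D_KL(P||Q) ≠ D_KL(Q||P) in general.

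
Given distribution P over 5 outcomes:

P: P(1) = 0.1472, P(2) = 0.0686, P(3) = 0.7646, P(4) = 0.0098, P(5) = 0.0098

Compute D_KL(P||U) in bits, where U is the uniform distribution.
1.2230 bits

U(i) = 1/5 for all i

D_KL(P||U) = Σ P(x) log₂(P(x) / (1/5))
           = Σ P(x) log₂(P(x)) + log₂(5)
           = log₂(5) - H(P)

H(P) = -Σ P(x) log₂(P(x)):
  -P(1)·log₂(P(1)) = -(0.1472)·log₂(0.1472) = 0.40688
  -P(2)·log₂(P(2)) = -(0.0686)·log₂(0.0686) = 0.26518
  -P(3)·log₂(P(3)) = -(0.7646)·log₂(0.7646) = 0.29607
  -P(4)·log₂(P(4)) = -(0.0098)·log₂(0.0098) = 0.06540
  -P(5)·log₂(P(5)) = -(0.0098)·log₂(0.0098) = 0.06540
H(P) = 0.40688 + 0.26518 + 0.29607 + 0.06540 + 0.06540 = 1.09893 bits

log₂(5) = 2.32193 bits

D_KL(P||U) = 2.32193 - 1.09893 = 1.22300 ≈ 1.2230 bits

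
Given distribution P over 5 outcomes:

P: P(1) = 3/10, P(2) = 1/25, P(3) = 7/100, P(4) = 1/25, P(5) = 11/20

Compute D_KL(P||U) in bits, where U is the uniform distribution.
0.6864 bits

U(i) = 1/5 for all i

D_KL(P||U) = Σ P(x) log₂(P(x) / (1/5))
           = Σ P(x) log₂(P(x)) + log₂(5)
           = log₂(5) - H(P)

H(P) = -Σ P(x) log₂(P(x)):
  -P(1)·log₂(P(1)) = -(3/10)·log₂(3/10) = 0.52109
  -P(2)·log₂(P(2)) = -(1/25)·log₂(1/25) = 0.18575
  -P(3)·log₂(P(3)) = -(7/100)·log₂(7/100) = 0.26856
  -P(4)·log₂(P(4)) = -(1/25)·log₂(1/25) = 0.18575
  -P(5)·log₂(P(5)) = -(11/20)·log₂(11/20) = 0.47437
H(P) = 0.52109 + 0.18575 + 0.26856 + 0.18575 + 0.47437 = 1.63552 bits

log₂(5) = 2.32193 bits

D_KL(P||U) = 2.32193 - 1.63552 = 0.68641 ≈ 0.6864 bits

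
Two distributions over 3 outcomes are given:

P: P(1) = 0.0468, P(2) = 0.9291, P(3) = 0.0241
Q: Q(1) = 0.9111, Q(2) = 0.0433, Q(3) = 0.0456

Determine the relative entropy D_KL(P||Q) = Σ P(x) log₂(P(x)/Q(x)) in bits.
3.8872 bits

D_KL(P||Q) = Σ P(x) log₂(P(x)/Q(x))

Computing term by term:
  P(1)·log₂(P(1)/Q(1)) = 0.0468·log₂(0.0468/0.9111) = -0.20045
  P(2)·log₂(P(2)/Q(2)) = 0.9291·log₂(0.9291/0.0433) = 4.10978
  P(3)·log₂(P(3)/Q(3)) = 0.0241·log₂(0.0241/0.0456) = -0.02217

D_KL(P||Q) = -0.20045 + 4.10978 - 0.02217 = 3.88716 ≈ 3.8872 bits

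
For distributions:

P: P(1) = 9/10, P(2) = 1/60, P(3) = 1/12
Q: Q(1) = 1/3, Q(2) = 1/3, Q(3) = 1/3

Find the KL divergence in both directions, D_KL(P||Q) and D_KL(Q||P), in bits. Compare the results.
D_KL(P||Q) = 1.0510 bits, D_KL(Q||P) = 1.6297 bits. D_KL(Q||P) is larger than D_KL(P||Q) by 0.5787 bits; the two directions differ.

D_KL(P||Q) = Σ P(x) log₂(P(x)/Q(x))

Computing term by term:
  P(1)·log₂(P(1)/Q(1)) = (9/10)·log₂((9/10)/(1/3)) = 1.28966
  P(2)·log₂(P(2)/Q(2)) = (1/60)·log₂((1/60)/(1/3)) = -0.07203
  P(3)·log₂(P(3)/Q(3)) = (1/12)·log₂((1/12)/(1/3)) = -0.16667

D_KL(P||Q) = 1.28966 - 0.07203 - 0.16667 = 1.05096 ≈ 1.0510 bits

D_KL(Q||P) = Σ Q(x) log₂(Q(x)/P(x))

Computing term by term:
  Q(1)·log₂(Q(1)/P(1)) = (1/3)·log₂((1/3)/(9/10)) = -0.47765
  Q(2)·log₂(Q(2)/P(2)) = (1/3)·log₂((1/3)/(1/60)) = 1.44064
  Q(3)·log₂(Q(3)/P(3)) = (1/3)·log₂((1/3)/(1/12)) = 0.66667

D_KL(Q||P) = -0.47765 + 1.44064 + 0.66667 = 1.62966 ≈ 1.6297 bits

These are NOT equal (difference: 0.5787 bits). KL divergence is asymmetric: D_KL(P||Q) ≠ D_KL(Q||P) in general.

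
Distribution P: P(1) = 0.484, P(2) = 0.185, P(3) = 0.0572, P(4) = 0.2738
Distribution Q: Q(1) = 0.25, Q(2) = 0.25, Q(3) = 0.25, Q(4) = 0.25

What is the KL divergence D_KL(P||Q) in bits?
0.2951 bits

D_KL(P||Q) = Σ P(x) log₂(P(x)/Q(x))

Computing term by term:
  P(1)·log₂(P(1)/Q(1)) = 0.484·log₂(0.484/0.25) = 0.46129
  P(2)·log₂(P(2)/Q(2)) = 0.185·log₂(0.185/0.25) = -0.08036
  P(3)·log₂(P(3)/Q(3)) = 0.0572·log₂(0.0572/0.25) = -0.12171
  P(4)·log₂(P(4)/Q(4)) = 0.2738·log₂(0.2738/0.25) = 0.03592

D_KL(P||Q) = 0.46129 - 0.08036 - 0.12171 + 0.03592 = 0.29514 ≈ 0.2951 bits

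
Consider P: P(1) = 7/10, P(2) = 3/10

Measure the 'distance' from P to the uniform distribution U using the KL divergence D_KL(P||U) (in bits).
0.1187 bits

U(i) = 1/2 for all i

D_KL(P||U) = Σ P(x) log₂(P(x) / (1/2))
           = Σ P(x) log₂(P(x)) + log₂(2)
           = log₂(2) - H(P)

H(P) = -Σ P(x) log₂(P(x)):
  -P(1)·log₂(P(1)) = -(7/10)·log₂(7/10) = 0.36020
  -P(2)·log₂(P(2)) = -(3/10)·log₂(3/10) = 0.52109
H(P) = 0.36020 + 0.52109 = 0.88129 bits

log₂(2) = 1.00000 bits

D_KL(P||U) = 1.00000 - 0.88129 = 0.11871 ≈ 0.1187 bits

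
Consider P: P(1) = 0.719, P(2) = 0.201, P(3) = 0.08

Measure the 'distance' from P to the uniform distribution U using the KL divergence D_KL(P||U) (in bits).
0.4860 bits

U(i) = 1/3 for all i

D_KL(P||U) = Σ P(x) log₂(P(x) / (1/3))
           = Σ P(x) log₂(P(x)) + log₂(3)
           = log₂(3) - H(P)

H(P) = -Σ P(x) log₂(P(x)):
  -P(1)·log₂(P(1)) = -(0.719)·log₂(0.719) = 0.34220
  -P(2)·log₂(P(2)) = -(0.201)·log₂(0.201) = 0.46526
  -P(3)·log₂(P(3)) = -(0.08)·log₂(0.08) = 0.29151
H(P) = 0.34220 + 0.46526 + 0.29151 = 1.09897 bits

log₂(3) = 1.58496 bits

D_KL(P||U) = 1.58496 - 1.09897 = 0.48599 ≈ 0.4860 bits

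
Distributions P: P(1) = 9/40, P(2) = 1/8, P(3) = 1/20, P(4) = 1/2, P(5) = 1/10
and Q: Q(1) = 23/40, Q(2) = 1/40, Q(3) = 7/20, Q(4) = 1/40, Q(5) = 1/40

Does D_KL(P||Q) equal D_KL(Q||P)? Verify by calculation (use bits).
D_KL(P||Q) = 2.2063 bits, D_KL(Q||P) = 1.5448 bits. No — D_KL(P||Q) ≠ D_KL(Q||P) for this pair.

D_KL(P||Q) = Σ P(x) log₂(P(x)/Q(x))

Computing term by term:
  P(1)·log₂(P(1)/Q(1)) = (9/40)·log₂((9/40)/(23/40)) = -0.30457
  P(2)·log₂(P(2)/Q(2)) = (1/8)·log₂((1/8)/(1/40)) = 0.29024
  P(3)·log₂(P(3)/Q(3)) = (1/20)·log₂((1/20)/(7/20)) = -0.14037
  P(4)·log₂(P(4)/Q(4)) = (1/2)·log₂((1/2)/(1/40)) = 2.16096
  P(5)·log₂(P(5)/Q(5)) = (1/10)·log₂((1/10)/(1/40)) = 0.20000

D_KL(P||Q) = -0.30457 + 0.29024 - 0.14037 + 2.16096 + 0.20000 = 2.20626 ≈ 2.2063 bits

D_KL(Q||P) = Σ Q(x) log₂(Q(x)/P(x))

Computing term by term:
  Q(1)·log₂(Q(1)/P(1)) = (23/40)·log₂((23/40)/(9/40)) = 0.77834
  Q(2)·log₂(Q(2)/P(2)) = (1/40)·log₂((1/40)/(1/8)) = -0.05805
  Q(3)·log₂(Q(3)/P(3)) = (7/20)·log₂((7/20)/(1/20)) = 0.98257
  Q(4)·log₂(Q(4)/P(4)) = (1/40)·log₂((1/40)/(1/2)) = -0.10805
  Q(5)·log₂(Q(5)/P(5)) = (1/40)·log₂((1/40)/(1/10)) = -0.05000

D_KL(Q||P) = 0.77834 - 0.05805 + 0.98257 - 0.10805 - 0.05000 = 1.54481 ≈ 1.5448 bits

These are NOT equal (difference: 0.6615 bits). KL divergence is asymmetric: D_KL(P||Q) ≠ D_KL(Q||P) in general.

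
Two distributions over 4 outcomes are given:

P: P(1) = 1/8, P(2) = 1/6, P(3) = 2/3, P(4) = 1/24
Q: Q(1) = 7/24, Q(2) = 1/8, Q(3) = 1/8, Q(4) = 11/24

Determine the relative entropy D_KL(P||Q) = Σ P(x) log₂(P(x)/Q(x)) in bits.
1.3823 bits

D_KL(P||Q) = Σ P(x) log₂(P(x)/Q(x))

Computing term by term:
  P(1)·log₂(P(1)/Q(1)) = (1/8)·log₂((1/8)/(7/24)) = -0.15280
  P(2)·log₂(P(2)/Q(2)) = (1/6)·log₂((1/6)/(1/8)) = 0.06917
  P(3)·log₂(P(3)/Q(3)) = (2/3)·log₂((2/3)/(1/8)) = 1.61002
  P(4)·log₂(P(4)/Q(4)) = (1/24)·log₂((1/24)/(11/24)) = -0.14414

D_KL(P||Q) = -0.15280 + 0.06917 + 1.61002 - 0.14414 = 1.38225 ≈ 1.3823 bits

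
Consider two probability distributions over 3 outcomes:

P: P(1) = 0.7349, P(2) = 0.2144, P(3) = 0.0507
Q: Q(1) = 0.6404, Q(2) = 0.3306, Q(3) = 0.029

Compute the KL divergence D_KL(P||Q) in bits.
0.0528 bits

D_KL(P||Q) = Σ P(x) log₂(P(x)/Q(x))

Computing term by term:
  P(1)·log₂(P(1)/Q(1)) = 0.7349·log₂(0.7349/0.6404) = 0.14593
  P(2)·log₂(P(2)/Q(2)) = 0.2144·log₂(0.2144/0.3306) = -0.13395
  P(3)·log₂(P(3)/Q(3)) = 0.0507·log₂(0.0507/0.029) = 0.04086

D_KL(P||Q) = 0.14593 - 0.13395 + 0.04086 = 0.05284 ≈ 0.0528 bits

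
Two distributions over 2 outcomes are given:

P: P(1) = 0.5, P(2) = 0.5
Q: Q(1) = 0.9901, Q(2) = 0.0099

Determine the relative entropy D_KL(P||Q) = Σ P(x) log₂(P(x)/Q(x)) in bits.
2.3364 bits

D_KL(P||Q) = Σ P(x) log₂(P(x)/Q(x))

Computing term by term:
  P(1)·log₂(P(1)/Q(1)) = 0.5·log₂(0.5/0.9901) = -0.49282
  P(2)·log₂(P(2)/Q(2)) = 0.5·log₂(0.5/0.0099) = 2.82918

D_KL(P||Q) = -0.49282 + 2.82918 = 2.33636 ≈ 2.3364 bits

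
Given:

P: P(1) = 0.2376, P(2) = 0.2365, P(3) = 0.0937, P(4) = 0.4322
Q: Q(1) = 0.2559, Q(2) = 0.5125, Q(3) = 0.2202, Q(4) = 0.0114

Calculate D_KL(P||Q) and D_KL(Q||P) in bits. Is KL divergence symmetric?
D_KL(P||Q) = 1.8619 bits, D_KL(Q||P) = 0.8108 bits. No, KL divergence is not symmetric.

D_KL(P||Q) = Σ P(x) log₂(P(x)/Q(x))

Computing term by term:
  P(1)·log₂(P(1)/Q(1)) = 0.2376·log₂(0.2376/0.2559) = -0.02543
  P(2)·log₂(P(2)/Q(2)) = 0.2365·log₂(0.2365/0.5125) = -0.26387
  P(3)·log₂(P(3)/Q(3)) = 0.0937·log₂(0.0937/0.2202) = -0.11550
  P(4)·log₂(P(4)/Q(4)) = 0.4322·log₂(0.4322/0.0114) = 2.26671

D_KL(P||Q) = -0.02543 - 0.26387 - 0.11550 + 2.26671 = 1.86191 ≈ 1.8619 bits

D_KL(Q||P) = Σ Q(x) log₂(Q(x)/P(x))

Computing term by term:
  Q(1)·log₂(Q(1)/P(1)) = 0.2559·log₂(0.2559/0.2376) = 0.02739
  Q(2)·log₂(Q(2)/P(2)) = 0.5125·log₂(0.5125/0.2365) = 0.57180
  Q(3)·log₂(Q(3)/P(3)) = 0.2202·log₂(0.2202/0.0937) = 0.27144
  Q(4)·log₂(Q(4)/P(4)) = 0.0114·log₂(0.0114/0.4322) = -0.05979

D_KL(Q||P) = 0.02739 + 0.57180 + 0.27144 - 0.05979 = 0.81084 ≈ 0.8108 bits

These are NOT equal (difference: 1.0511 bits). KL divergence is asymmetric: D_KL(P||Q) ≠ D_KL(Q||P) in general.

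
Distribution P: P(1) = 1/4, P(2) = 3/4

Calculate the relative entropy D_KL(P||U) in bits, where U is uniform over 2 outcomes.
0.1887 bits

U(i) = 1/2 for all i

D_KL(P||U) = Σ P(x) log₂(P(x) / (1/2))
           = Σ P(x) log₂(P(x)) + log₂(2)
           = log₂(2) - H(P)

H(P) = -Σ P(x) log₂(P(x)):
  -P(1)·log₂(P(1)) = -(1/4)·log₂(1/4) = 0.50000
  -P(2)·log₂(P(2)) = -(3/4)·log₂(3/4) = 0.31128
H(P) = 0.50000 + 0.31128 = 0.81128 bits

log₂(2) = 1.00000 bits

D_KL(P||U) = 1.00000 - 0.81128 = 0.18872 ≈ 0.1887 bits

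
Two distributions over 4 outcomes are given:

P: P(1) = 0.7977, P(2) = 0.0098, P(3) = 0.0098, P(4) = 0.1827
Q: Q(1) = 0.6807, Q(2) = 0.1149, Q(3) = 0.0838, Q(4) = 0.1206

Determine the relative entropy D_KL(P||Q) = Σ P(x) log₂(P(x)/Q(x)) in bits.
0.2269 bits

D_KL(P||Q) = Σ P(x) log₂(P(x)/Q(x))

Computing term by term:
  P(1)·log₂(P(1)/Q(1)) = 0.7977·log₂(0.7977/0.6807) = 0.18254
  P(2)·log₂(P(2)/Q(2)) = 0.0098·log₂(0.0098/0.1149) = -0.03480
  P(3)·log₂(P(3)/Q(3)) = 0.0098·log₂(0.0098/0.0838) = -0.03034
  P(4)·log₂(P(4)/Q(4)) = 0.1827·log₂(0.1827/0.1206) = 0.10948

D_KL(P||Q) = 0.18254 - 0.03480 - 0.03034 + 0.10948 = 0.22688 ≈ 0.2269 bits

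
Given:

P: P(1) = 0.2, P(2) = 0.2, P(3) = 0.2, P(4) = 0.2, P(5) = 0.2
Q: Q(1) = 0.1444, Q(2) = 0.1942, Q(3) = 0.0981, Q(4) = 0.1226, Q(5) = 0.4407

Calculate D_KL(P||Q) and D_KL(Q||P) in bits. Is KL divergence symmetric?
D_KL(P||Q) = 0.2213 bits, D_KL(Q||P) = 0.2388 bits. No, KL divergence is not symmetric.

D_KL(P||Q) = Σ P(x) log₂(P(x)/Q(x))

Computing term by term:
  P(1)·log₂(P(1)/Q(1)) = 0.2·log₂(0.2/0.1444) = 0.09399
  P(2)·log₂(P(2)/Q(2)) = 0.2·log₂(0.2/0.1942) = 0.00849
  P(3)·log₂(P(3)/Q(3)) = 0.2·log₂(0.2/0.0981) = 0.20553
  P(4)·log₂(P(4)/Q(4)) = 0.2·log₂(0.2/0.1226) = 0.14121
  P(5)·log₂(P(5)/Q(5)) = 0.2·log₂(0.2/0.4407) = -0.22796

D_KL(P||Q) = 0.09399 + 0.00849 + 0.20553 + 0.14121 - 0.22796 = 0.22126 ≈ 0.2213 bits

D_KL(Q||P) = Σ Q(x) log₂(Q(x)/P(x))

Computing term by term:
  Q(1)·log₂(Q(1)/P(1)) = 0.1444·log₂(0.1444/0.2) = -0.06786
  Q(2)·log₂(Q(2)/P(2)) = 0.1942·log₂(0.1942/0.2) = -0.00825
  Q(3)·log₂(Q(3)/P(3)) = 0.0981·log₂(0.0981/0.2) = -0.10081
  Q(4)·log₂(Q(4)/P(4)) = 0.1226·log₂(0.1226/0.2) = -0.08656
  Q(5)·log₂(Q(5)/P(5)) = 0.4407·log₂(0.4407/0.2) = 0.50231

D_KL(Q||P) = -0.06786 - 0.00825 - 0.10081 - 0.08656 + 0.50231 = 0.23883 ≈ 0.2388 bits

These are NOT equal (difference: 0.0175 bits). KL divergence is asymmetric: D_KL(P||Q) ≠ D_KL(Q||P) in general.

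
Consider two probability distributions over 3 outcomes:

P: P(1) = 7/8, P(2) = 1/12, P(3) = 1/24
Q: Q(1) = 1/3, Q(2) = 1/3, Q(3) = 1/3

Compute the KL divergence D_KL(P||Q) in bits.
0.9266 bits

D_KL(P||Q) = Σ P(x) log₂(P(x)/Q(x))

Computing term by term:
  P(1)·log₂(P(1)/Q(1)) = (7/8)·log₂((7/8)/(1/3)) = 1.21828
  P(2)·log₂(P(2)/Q(2)) = (1/12)·log₂((1/12)/(1/3)) = -0.16667
  P(3)·log₂(P(3)/Q(3)) = (1/24)·log₂((1/24)/(1/3)) = -0.12500

D_KL(P||Q) = 1.21828 - 0.16667 - 0.12500 = 0.92661 ≈ 0.9266 bits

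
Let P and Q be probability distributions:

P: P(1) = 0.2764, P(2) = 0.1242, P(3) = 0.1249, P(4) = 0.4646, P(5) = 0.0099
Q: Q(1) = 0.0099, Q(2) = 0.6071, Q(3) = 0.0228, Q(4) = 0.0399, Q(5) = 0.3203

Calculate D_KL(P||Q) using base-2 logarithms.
2.9455 bits

D_KL(P||Q) = Σ P(x) log₂(P(x)/Q(x))

Computing term by term:
  P(1)·log₂(P(1)/Q(1)) = 0.2764·log₂(0.2764/0.0099) = 1.32760
  P(2)·log₂(P(2)/Q(2)) = 0.1242·log₂(0.1242/0.6071) = -0.28433
  P(3)·log₂(P(3)/Q(3)) = 0.1249·log₂(0.1249/0.0228) = 0.30646
  P(4)·log₂(P(4)/Q(4)) = 0.4646·log₂(0.4646/0.0399) = 1.64539
  P(5)·log₂(P(5)/Q(5)) = 0.0099·log₂(0.0099/0.3203) = -0.04966

D_KL(P||Q) = 1.32760 - 0.28433 + 0.30646 + 1.64539 - 0.04966 = 2.94546 ≈ 2.9455 bits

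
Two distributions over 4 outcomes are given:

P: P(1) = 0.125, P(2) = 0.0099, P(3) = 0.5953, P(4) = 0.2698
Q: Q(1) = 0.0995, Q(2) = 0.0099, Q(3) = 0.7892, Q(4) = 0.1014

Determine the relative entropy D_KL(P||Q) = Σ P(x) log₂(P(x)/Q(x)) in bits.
0.1799 bits

D_KL(P||Q) = Σ P(x) log₂(P(x)/Q(x))

Computing term by term:
  P(1)·log₂(P(1)/Q(1)) = 0.125·log₂(0.125/0.0995) = 0.04114
  P(2)·log₂(P(2)/Q(2)) = 0.0099·log₂(0.0099/0.0099) = 0.00000
  P(3)·log₂(P(3)/Q(3)) = 0.5953·log₂(0.5953/0.7892) = -0.24215
  P(4)·log₂(P(4)/Q(4)) = 0.2698·log₂(0.2698/0.1014) = 0.38091

D_KL(P||Q) = 0.04114 + 0.00000 - 0.24215 + 0.38091 = 0.17990 ≈ 0.1799 bits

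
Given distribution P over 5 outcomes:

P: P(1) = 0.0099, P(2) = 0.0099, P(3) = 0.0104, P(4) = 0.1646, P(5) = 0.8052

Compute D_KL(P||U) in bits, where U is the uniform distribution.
1.4414 bits

U(i) = 1/5 for all i

D_KL(P||U) = Σ P(x) log₂(P(x) / (1/5))
           = Σ P(x) log₂(P(x)) + log₂(5)
           = log₂(5) - H(P)

H(P) = -Σ P(x) log₂(P(x)):
  -P(1)·log₂(P(1)) = -(0.0099)·log₂(0.0099) = 0.06592
  -P(2)·log₂(P(2)) = -(0.0099)·log₂(0.0099) = 0.06592
  -P(3)·log₂(P(3)) = -(0.0104)·log₂(0.0104) = 0.06851
  -P(4)·log₂(P(4)) = -(0.1646)·log₂(0.1646) = 0.42845
  -P(5)·log₂(P(5)) = -(0.8052)·log₂(0.8052) = 0.25169
H(P) = 0.06592 + 0.06592 + 0.06851 + 0.42845 + 0.25169 = 0.88049 bits

log₂(5) = 2.32193 bits

D_KL(P||U) = 2.32193 - 0.88049 = 1.44144 ≈ 1.4414 bits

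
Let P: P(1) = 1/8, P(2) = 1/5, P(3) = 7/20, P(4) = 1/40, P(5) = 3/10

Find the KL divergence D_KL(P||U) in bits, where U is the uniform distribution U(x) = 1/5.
0.2983 bits

U(i) = 1/5 for all i

D_KL(P||U) = Σ P(x) log₂(P(x) / (1/5))
           = Σ P(x) log₂(P(x)) + log₂(5)
           = log₂(5) - H(P)

H(P) = -Σ P(x) log₂(P(x)):
  -P(1)·log₂(P(1)) = -(1/8)·log₂(1/8) = 0.37500
  -P(2)·log₂(P(2)) = -(1/5)·log₂(1/5) = 0.46439
  -P(3)·log₂(P(3)) = -(7/20)·log₂(7/20) = 0.53010
  -P(4)·log₂(P(4)) = -(1/40)·log₂(1/40) = 0.13305
  -P(5)·log₂(P(5)) = -(3/10)·log₂(3/10) = 0.52109
H(P) = 0.37500 + 0.46439 + 0.53010 + 0.13305 + 0.52109 = 2.02363 bits

log₂(5) = 2.32193 bits

D_KL(P||U) = 2.32193 - 2.02363 = 0.29830 ≈ 0.2983 bits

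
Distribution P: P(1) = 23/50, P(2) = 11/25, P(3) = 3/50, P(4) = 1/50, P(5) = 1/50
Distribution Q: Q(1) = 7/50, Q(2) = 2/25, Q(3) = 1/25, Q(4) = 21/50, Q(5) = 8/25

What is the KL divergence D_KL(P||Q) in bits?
1.7389 bits

D_KL(P||Q) = Σ P(x) log₂(P(x)/Q(x))

Computing term by term:
  P(1)·log₂(P(1)/Q(1)) = (23/50)·log₂((23/50)/(7/50)) = 0.78946
  P(2)·log₂(P(2)/Q(2)) = (11/25)·log₂((11/25)/(2/25)) = 1.08215
  P(3)·log₂(P(3)/Q(3)) = (3/50)·log₂((3/50)/(1/25)) = 0.03510
  P(4)·log₂(P(4)/Q(4)) = (1/50)·log₂((1/50)/(21/50)) = -0.08785
  P(5)·log₂(P(5)/Q(5)) = (1/50)·log₂((1/50)/(8/25)) = -0.08000

D_KL(P||Q) = 0.78946 + 1.08215 + 0.03510 - 0.08785 - 0.08000 = 1.73886 ≈ 1.7389 bits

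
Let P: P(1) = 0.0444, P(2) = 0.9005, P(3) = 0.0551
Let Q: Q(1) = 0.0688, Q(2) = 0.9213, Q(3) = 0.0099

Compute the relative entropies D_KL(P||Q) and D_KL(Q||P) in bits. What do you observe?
D_KL(P||Q) = 0.0787 bits, D_KL(Q||P) = 0.0493 bits. The two directions give different values (D_KL(P||Q) exceeds D_KL(Q||P) by 0.0294 bits): KL divergence is asymmetric.

D_KL(P||Q) = Σ P(x) log₂(P(x)/Q(x))

Computing term by term:
  P(1)·log₂(P(1)/Q(1)) = 0.0444·log₂(0.0444/0.0688) = -0.02805
  P(2)·log₂(P(2)/Q(2)) = 0.9005·log₂(0.9005/0.9213) = -0.02967
  P(3)·log₂(P(3)/Q(3)) = 0.0551·log₂(0.0551/0.0099) = 0.13646

D_KL(P||Q) = -0.02805 - 0.02967 + 0.13646 = 0.07874 ≈ 0.0787 bits

D_KL(Q||P) = Σ Q(x) log₂(Q(x)/P(x))

Computing term by term:
  Q(1)·log₂(Q(1)/P(1)) = 0.0688·log₂(0.0688/0.0444) = 0.04347
  Q(2)·log₂(Q(2)/P(2)) = 0.9213·log₂(0.9213/0.9005) = 0.03035
  Q(3)·log₂(Q(3)/P(3)) = 0.0099·log₂(0.0099/0.0551) = -0.02452

D_KL(Q||P) = 0.04347 + 0.03035 - 0.02452 = 0.04930 ≈ 0.0493 bits

These are NOT equal (difference: 0.0294 bits). KL divergence is asymmetric: D_KL(P||Q) ≠ D_KL(Q||P) in general.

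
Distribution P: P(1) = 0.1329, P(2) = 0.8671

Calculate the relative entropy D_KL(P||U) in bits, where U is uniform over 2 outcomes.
0.4347 bits

U(i) = 1/2 for all i

D_KL(P||U) = Σ P(x) log₂(P(x) / (1/2))
           = Σ P(x) log₂(P(x)) + log₂(2)
           = log₂(2) - H(P)

H(P) = -Σ P(x) log₂(P(x)):
  -P(1)·log₂(P(1)) = -(0.1329)·log₂(0.1329) = 0.38695
  -P(2)·log₂(P(2)) = -(0.8671)·log₂(0.8671) = 0.17839
H(P) = 0.38695 + 0.17839 = 0.56534 bits

log₂(2) = 1.00000 bits

D_KL(P||U) = 1.00000 - 0.56534 = 0.43466 ≈ 0.4347 bits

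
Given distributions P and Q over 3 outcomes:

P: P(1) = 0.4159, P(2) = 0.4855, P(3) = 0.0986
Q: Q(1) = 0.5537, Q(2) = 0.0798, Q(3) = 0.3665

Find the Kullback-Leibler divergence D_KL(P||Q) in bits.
0.9063 bits

D_KL(P||Q) = Σ P(x) log₂(P(x)/Q(x))

Computing term by term:
  P(1)·log₂(P(1)/Q(1)) = 0.4159·log₂(0.4159/0.5537) = -0.17171
  P(2)·log₂(P(2)/Q(2)) = 0.4855·log₂(0.4855/0.0798) = 1.26473
  P(3)·log₂(P(3)/Q(3)) = 0.0986·log₂(0.0986/0.3665) = -0.18676

D_KL(P||Q) = -0.17171 + 1.26473 - 0.18676 = 0.90626 ≈ 0.9063 bits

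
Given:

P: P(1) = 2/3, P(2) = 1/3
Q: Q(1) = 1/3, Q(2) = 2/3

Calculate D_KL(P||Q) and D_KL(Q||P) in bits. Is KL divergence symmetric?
D_KL(P||Q) = 0.3333 bits, D_KL(Q||P) = 0.3333 bits. The two values coincide for this particular pair, but no — KL divergence is not symmetric in general.

D_KL(P||Q) = Σ P(x) log₂(P(x)/Q(x))

Computing term by term:
  P(1)·log₂(P(1)/Q(1)) = (2/3)·log₂((2/3)/(1/3)) = 0.66667
  P(2)·log₂(P(2)/Q(2)) = (1/3)·log₂((1/3)/(2/3)) = -0.33333

D_KL(P||Q) = 0.66667 - 0.33333 = 0.33334 ≈ 0.3333 bits

D_KL(Q||P) = Σ Q(x) log₂(Q(x)/P(x))

Computing term by term:
  Q(1)·log₂(Q(1)/P(1)) = (1/3)·log₂((1/3)/(2/3)) = -0.33333
  Q(2)·log₂(Q(2)/P(2)) = (2/3)·log₂((2/3)/(1/3)) = 0.66667

D_KL(Q||P) = -0.33333 + 0.66667 = 0.33334 ≈ 0.3333 bits

These ARE equal here. Q is P with outcomes relabeled (Q(1) = P(2), Q(2) = P(1)) by a relabeling that is its own inverse, so the two sums contain exactly the same terms in a different order. This is a special case — KL divergence is not symmetric in general: D_KL(P||Q) ≠ D_KL(Q||P) for most P, Q.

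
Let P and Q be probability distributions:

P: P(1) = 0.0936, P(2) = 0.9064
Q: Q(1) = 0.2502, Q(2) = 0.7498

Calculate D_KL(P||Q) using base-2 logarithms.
0.1153 bits

D_KL(P||Q) = Σ P(x) log₂(P(x)/Q(x))

Computing term by term:
  P(1)·log₂(P(1)/Q(1)) = 0.0936·log₂(0.0936/0.2502) = -0.13277
  P(2)·log₂(P(2)/Q(2)) = 0.9064·log₂(0.9064/0.7498) = 0.24803

D_KL(P||Q) = -0.13277 + 0.24803 = 0.11526 ≈ 0.1153 bits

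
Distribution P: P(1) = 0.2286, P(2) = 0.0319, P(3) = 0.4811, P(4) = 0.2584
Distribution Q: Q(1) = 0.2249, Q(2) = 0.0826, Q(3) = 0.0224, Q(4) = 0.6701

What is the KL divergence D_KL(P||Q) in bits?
1.7351 bits

D_KL(P||Q) = Σ P(x) log₂(P(x)/Q(x))

Computing term by term:
  P(1)·log₂(P(1)/Q(1)) = 0.2286·log₂(0.2286/0.2249) = 0.00538
  P(2)·log₂(P(2)/Q(2)) = 0.0319·log₂(0.0319/0.0826) = -0.04379
  P(3)·log₂(P(3)/Q(3)) = 0.4811·log₂(0.4811/0.0224) = 2.12876
  P(4)·log₂(P(4)/Q(4)) = 0.2584·log₂(0.2584/0.6701) = -0.35524

D_KL(P||Q) = 0.00538 - 0.04379 + 2.12876 - 0.35524 = 1.73511 ≈ 1.7351 bits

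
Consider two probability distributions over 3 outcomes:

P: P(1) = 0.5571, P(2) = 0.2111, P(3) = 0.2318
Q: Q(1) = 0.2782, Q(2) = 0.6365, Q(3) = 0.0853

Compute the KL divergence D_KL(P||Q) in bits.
0.5563 bits

D_KL(P||Q) = Σ P(x) log₂(P(x)/Q(x))

Computing term by term:
  P(1)·log₂(P(1)/Q(1)) = 0.5571·log₂(0.5571/0.2782) = 0.55811
  P(2)·log₂(P(2)/Q(2)) = 0.2111·log₂(0.2111/0.6365) = -0.33612
  P(3)·log₂(P(3)/Q(3)) = 0.2318·log₂(0.2318/0.0853) = 0.33432

D_KL(P||Q) = 0.55811 - 0.33612 + 0.33432 = 0.55631 ≈ 0.5563 bits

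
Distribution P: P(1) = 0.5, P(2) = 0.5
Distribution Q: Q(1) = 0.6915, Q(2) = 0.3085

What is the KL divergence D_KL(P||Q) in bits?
0.1144 bits

D_KL(P||Q) = Σ P(x) log₂(P(x)/Q(x))

Computing term by term:
  P(1)·log₂(P(1)/Q(1)) = 0.5·log₂(0.5/0.6915) = -0.23390
  P(2)·log₂(P(2)/Q(2)) = 0.5·log₂(0.5/0.3085) = 0.34833

D_KL(P||Q) = -0.23390 + 0.34833 = 0.11443 ≈ 0.1144 bits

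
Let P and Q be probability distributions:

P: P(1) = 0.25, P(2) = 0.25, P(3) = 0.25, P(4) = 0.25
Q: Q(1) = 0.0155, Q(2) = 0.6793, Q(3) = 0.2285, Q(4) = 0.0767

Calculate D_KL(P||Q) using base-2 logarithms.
1.1010 bits

D_KL(P||Q) = Σ P(x) log₂(P(x)/Q(x))

Computing term by term:
  P(1)·log₂(P(1)/Q(1)) = 0.25·log₂(0.25/0.0155) = 1.00290
  P(2)·log₂(P(2)/Q(2)) = 0.25·log₂(0.25/0.6793) = -0.36053
  P(3)·log₂(P(3)/Q(3)) = 0.25·log₂(0.25/0.2285) = 0.03243
  P(4)·log₂(P(4)/Q(4)) = 0.25·log₂(0.25/0.0767) = 0.42616

D_KL(P||Q) = 1.00290 - 0.36053 + 0.03243 + 0.42616 = 1.10096 ≈ 1.1010 bits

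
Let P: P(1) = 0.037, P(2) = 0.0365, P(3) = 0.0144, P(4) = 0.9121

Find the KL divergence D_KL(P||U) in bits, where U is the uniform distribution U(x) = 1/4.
1.4405 bits

U(i) = 1/4 for all i

D_KL(P||U) = Σ P(x) log₂(P(x) / (1/4))
           = Σ P(x) log₂(P(x)) + log₂(4)
           = log₂(4) - H(P)

H(P) = -Σ P(x) log₂(P(x)):
  -P(1)·log₂(P(1)) = -(0.037)·log₂(0.037) = 0.17598
  -P(2)·log₂(P(2)) = -(0.0365)·log₂(0.0365) = 0.17432
  -P(3)·log₂(P(3)) = -(0.0144)·log₂(0.0144) = 0.08810
  -P(4)·log₂(P(4)) = -(0.9121)·log₂(0.9121) = 0.12107
H(P) = 0.17598 + 0.17432 + 0.08810 + 0.12107 = 0.55947 bits

log₂(4) = 2.00000 bits

D_KL(P||U) = 2.00000 - 0.55947 = 1.44053 ≈ 1.4405 bits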